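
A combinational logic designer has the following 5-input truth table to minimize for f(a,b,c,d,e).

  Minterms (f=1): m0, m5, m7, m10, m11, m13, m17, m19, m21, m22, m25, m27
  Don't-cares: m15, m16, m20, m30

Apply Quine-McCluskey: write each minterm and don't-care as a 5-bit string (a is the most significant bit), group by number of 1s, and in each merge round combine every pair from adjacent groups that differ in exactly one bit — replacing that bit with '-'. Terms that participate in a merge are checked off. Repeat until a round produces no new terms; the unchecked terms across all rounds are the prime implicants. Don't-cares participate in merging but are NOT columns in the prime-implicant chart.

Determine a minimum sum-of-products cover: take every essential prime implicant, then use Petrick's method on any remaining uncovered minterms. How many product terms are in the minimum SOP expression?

6

Round 0: 00000✓ 00101✓ 00111✓ 01010✓ 01011✓ 01101✓ 01111✓ 10000✓ 10001✓ 10011✓ 10100✓ 10101✓ 10110✓ 11001✓ 11011✓ 11110✓
Round 1: -0000 -0101 -1011 0-101✓ 0-111✓ 001-1✓ 01-11 0101- 011-1✓ 1-001✓ 1-011✓ 1-110 10-00✓ 10-01✓ 100-1✓ 1000-✓ 101-0 1010-✓ 110-1✓
Round 2: 0-1-1 1-0-1 10-0-
PIs = {-0000, -0101, -1011, 0-1-1, 01-11, 0101-, 1-0-1, 1-110, 10-0-, 101-0}
Coverage chart:
  m0: -0000 ←essential
  m5: -0101,0-1-1
  m7: 0-1-1 ←essential
  m10: 0101- ←essential
  m11: -1011,01-11,0101-
  m13: 0-1-1 ←essential
  m17: 1-0-1,10-0-
  m19: 1-0-1 ←essential
  m21: -0101,10-0-
  m22: 1-110,101-0
  m25: 1-0-1 ←essential
  m27: -1011,1-0-1
Essential: -0000, 0-1-1, 0101-, 1-0-1
Petrick residual → -0101, 1-110
Min cover (6 terms): b'c'd'e' + b'cd'e + a'ce + a'bc'd + ac'e + acde'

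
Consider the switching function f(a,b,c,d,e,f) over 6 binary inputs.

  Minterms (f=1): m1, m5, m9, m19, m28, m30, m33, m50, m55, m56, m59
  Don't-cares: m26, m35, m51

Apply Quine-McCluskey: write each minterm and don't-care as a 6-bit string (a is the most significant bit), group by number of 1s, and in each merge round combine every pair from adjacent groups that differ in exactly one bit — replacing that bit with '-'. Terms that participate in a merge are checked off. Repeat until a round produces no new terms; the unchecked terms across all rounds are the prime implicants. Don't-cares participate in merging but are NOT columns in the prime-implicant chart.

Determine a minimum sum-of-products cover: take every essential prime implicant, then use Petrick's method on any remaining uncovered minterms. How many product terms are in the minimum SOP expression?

size-2^0 implicants → 000001(✓)  000101(✓)  001001(✓)  010011(✓)  011010(✓)  011100(✓)  011110(✓)  100001(✓)  100011(✓)  110010(✓)  110011(✓)  110111(✓)  111000  111011(✓)
size-2^1 implicants → -00001  -10011  00-001  000-01  011-10  0111-0  1-0011  1000-1  11-011  110-11  11001-
Unchecked terms (primes): -00001, -10011, 00-001, 000-01, 011-10, 0111-0, 1-0011, 1000-1, 11-011, 110-11, 11001-, 111000
Minterm coverage:
  m1 ⊆ -00001,00-001,000-01
  m5 ⊆ 000-01 [E]
  m9 ⊆ 00-001 [E]
  m19 ⊆ -10011 [E]
  m28 ⊆ 0111-0 [E]
  m30 ⊆ 011-10,0111-0
  m33 ⊆ -00001,1000-1
  m50 ⊆ 11001- [E]
  m55 ⊆ 110-11 [E]
  m56 ⊆ 111000 [E]
  m59 ⊆ 11-011 [E]
E = {-10011, 00-001, 000-01, 0111-0, 11-011, 110-11, 11001-, 111000}
Petrick residual → -00001
Cover = b'c'd'e'f + bc'd'ef + a'b'd'e'f + a'b'c'e'f + a'bcdf' + abd'ef + abc'ef + abc'd'e + abcd'e'f'  |cover|=9

9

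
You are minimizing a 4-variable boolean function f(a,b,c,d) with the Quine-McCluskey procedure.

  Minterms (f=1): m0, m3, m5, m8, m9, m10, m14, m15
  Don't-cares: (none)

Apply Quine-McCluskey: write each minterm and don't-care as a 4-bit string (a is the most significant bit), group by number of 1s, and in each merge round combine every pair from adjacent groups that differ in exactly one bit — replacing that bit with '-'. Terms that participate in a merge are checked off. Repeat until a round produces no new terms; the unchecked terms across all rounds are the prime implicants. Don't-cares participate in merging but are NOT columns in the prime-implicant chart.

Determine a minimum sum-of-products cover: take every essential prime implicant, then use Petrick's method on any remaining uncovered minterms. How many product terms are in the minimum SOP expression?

6

[col 0] 0000*, 0011, 0101, 1000*, 1001*, 1010*, 1110*, 1111*
[col 1] -000, 1-10, 10-0, 100-, 111-
Prime implicants: -000, 0011, 0101, 1-10, 10-0, 100-, 111-
PI chart (minterm → PIs covering it):
  0 | -000  (sole → essential)
  3 | 0011  (sole → essential)
  5 | 0101  (sole → essential)
  8 | -000,10-0,100-
  9 | 100-  (sole → essential)
  10 | 1-10,10-0
  14 | 1-10,111-
  15 | 111-  (sole → essential)
Essential prime implicants: -000, 0011, 0101, 100-, 111-
Petrick residual → 1-10
Minimum SOP uses 6 PIs: b'c'd' + a'b'cd + a'bc'd + acd' + ab'c' + abc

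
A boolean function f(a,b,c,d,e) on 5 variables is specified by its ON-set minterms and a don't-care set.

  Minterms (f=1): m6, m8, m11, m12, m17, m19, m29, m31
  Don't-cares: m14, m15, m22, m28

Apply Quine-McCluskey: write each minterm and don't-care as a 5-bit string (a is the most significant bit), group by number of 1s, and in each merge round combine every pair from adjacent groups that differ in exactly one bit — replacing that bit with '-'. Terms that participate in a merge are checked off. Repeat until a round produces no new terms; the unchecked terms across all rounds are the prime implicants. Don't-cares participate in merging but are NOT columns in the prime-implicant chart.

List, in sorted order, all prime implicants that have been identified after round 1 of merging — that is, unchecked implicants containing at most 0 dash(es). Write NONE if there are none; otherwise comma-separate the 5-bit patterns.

Round 0: 00110✓ 01000✓ 01011✓ 01100✓ 01110✓ 01111✓ 10001✓ 10011✓ 10110✓ 11100✓ 11101✓ 11111✓
Round 1: -0110 -1100 -1111 0-110 01-00 01-11 011-0 0111- 100-1 111-1 1110-
PIs = {-0110, -1100, -1111, 0-110, 01-00, 01-11, 011-0, 0111-, 100-1, 111-1, 1110-}

NONE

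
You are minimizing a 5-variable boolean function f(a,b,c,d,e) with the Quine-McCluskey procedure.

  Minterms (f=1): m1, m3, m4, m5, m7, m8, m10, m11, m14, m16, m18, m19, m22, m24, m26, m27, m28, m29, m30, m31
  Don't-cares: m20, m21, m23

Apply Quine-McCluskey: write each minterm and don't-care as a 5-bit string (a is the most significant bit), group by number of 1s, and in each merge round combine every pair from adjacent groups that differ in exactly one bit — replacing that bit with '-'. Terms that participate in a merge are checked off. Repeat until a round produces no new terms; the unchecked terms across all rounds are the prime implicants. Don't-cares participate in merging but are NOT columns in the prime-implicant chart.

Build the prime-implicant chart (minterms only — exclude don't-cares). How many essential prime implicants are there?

[col 0] 00001*, 00011*, 00100*, 00101*, 00111*, 01000*, 01010*, 01011*, 01110*, 10000*, 10010*, 10011*, 10100*, 10101*, 10110*, 10111*, 11000*, 11010*, 11011*, 11100*, 11101*, 11110*, 11111*
[col 1] -0011*, -0100*, -0101*, -0111*, -1000*, -1010*, -1011*, -1110*, 0-011*, 00-01*, 00-11*, 000-1*, 001-1*, 0010-*, 01-10*, 010-0*, 0101-*, 1-000*, 1-010*, 1-011*, 1-100*, 1-101*, 1-110*, 1-111*, 10-00*, 10-10*, 10-11*, 100-0*, 1001-*, 101-0*, 101-1*, 1010-*, 1011-*, 11-00*, 11-10*, 11-11*, 110-0*, 1101-*, 111-0*, 111-1*, 1110-*, 1111-*
[col 2] --011, -0-11, -01-1, -010-, -1-10, -10-0, -101-, 00--1, 1--00*, 1--10*, 1--11*, 1-0-0*, 1-01-*, 1-1-0*, 1-1-1*, 1-10-*, 1-11-*, 10--0*, 10-1-*, 101--*, 11--0*, 11-1-*, 111--*
[col 3] 1---0, 1--1-, 1-1--
Prime implicants: --011, -0-11, -01-1, -010-, -1-10, -10-0, -101-, 00--1, 1---0, 1--1-, 1-1--
PI chart (minterm → PIs covering it):
  1 | 00--1  (sole → essential)
  3 | --011,-0-11,00--1
  4 | -010-  (sole → essential)
  5 | -01-1,-010-,00--1
  7 | -0-11,-01-1,00--1
  8 | -10-0  (sole → essential)
  10 | -1-10,-10-0,-101-
  11 | --011,-101-
  14 | -1-10  (sole → essential)
  16 | 1---0  (sole → essential)
  18 | 1---0,1--1-
  19 | --011,-0-11,1--1-
  22 | 1---0,1--1-,1-1--
  24 | -10-0,1---0
  26 | -1-10,-10-0,-101-,1---0,1--1-
  27 | --011,-101-,1--1-
  28 | 1---0,1-1--
  29 | 1-1--  (sole → essential)
  30 | -1-10,1---0,1--1-,1-1--
  31 | 1--1-,1-1--
Essential prime implicants: -010-, -1-10, -10-0, 00--1, 1---0, 1-1--

6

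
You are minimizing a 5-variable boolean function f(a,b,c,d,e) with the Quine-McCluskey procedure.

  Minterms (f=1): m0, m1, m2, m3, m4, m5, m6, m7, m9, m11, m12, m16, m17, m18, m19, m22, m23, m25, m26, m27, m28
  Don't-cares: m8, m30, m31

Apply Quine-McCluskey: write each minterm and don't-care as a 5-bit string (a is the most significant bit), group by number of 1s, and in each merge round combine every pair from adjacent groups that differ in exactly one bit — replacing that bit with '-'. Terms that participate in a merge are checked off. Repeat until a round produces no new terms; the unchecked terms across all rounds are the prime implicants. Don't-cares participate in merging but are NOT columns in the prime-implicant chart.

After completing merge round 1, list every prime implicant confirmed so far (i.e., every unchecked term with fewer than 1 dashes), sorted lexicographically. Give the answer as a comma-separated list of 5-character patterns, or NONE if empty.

[col 0] 00000*, 00001*, 00010*, 00011*, 00100*, 00101*, 00110*, 00111*, 01000*, 01001*, 01011*, 01100*, 10000*, 10001*, 10010*, 10011*, 10110*, 10111*, 11001*, 11010*, 11011*, 11100*, 11110*, 11111*
[col 1] -0000*, -0001*, -0010*, -0011*, -0110*, -0111*, -1001*, -1011*, -1100, 0-000*, 0-001*, 0-011*, 0-100*, 00-00*, 00-01*, 00-10*, 00-11*, 000-0*, 000-1*, 0000-*, 0001-*, 001-0*, 001-1*, 0010-*, 0011-*, 01-00*, 010-1*, 0100-*, 1-001*, 1-010*, 1-011*, 1-110*, 1-111*, 10-10*, 10-11*, 100-0*, 100-1*, 1000-*, 1001-*, 1011-*, 11-10*, 11-11*, 110-1*, 1101-*, 111-0, 1111-*
[col 2] --001*, --011*, -0-10*, -0-11*, -00-0*, -00-1*, -000-*, -001-*, -011-*, -10-1*, 0--00, 0-0-1*, 0-00-, 00--0*, 00--1*, 00-0-*, 00-1-*, 000--*, 001--*, 1--10*, 1--11*, 1-0-1*, 1-01-*, 1-11-*, 10-1-*, 100--*, 11-1-*
[col 3] --0-1, -0-1-, -00--, 00---, 1--1-
Prime implicants: --0-1, -0-1-, -00--, -1100, 0--00, 0-00-, 00---, 1--1-, 111-0

NONE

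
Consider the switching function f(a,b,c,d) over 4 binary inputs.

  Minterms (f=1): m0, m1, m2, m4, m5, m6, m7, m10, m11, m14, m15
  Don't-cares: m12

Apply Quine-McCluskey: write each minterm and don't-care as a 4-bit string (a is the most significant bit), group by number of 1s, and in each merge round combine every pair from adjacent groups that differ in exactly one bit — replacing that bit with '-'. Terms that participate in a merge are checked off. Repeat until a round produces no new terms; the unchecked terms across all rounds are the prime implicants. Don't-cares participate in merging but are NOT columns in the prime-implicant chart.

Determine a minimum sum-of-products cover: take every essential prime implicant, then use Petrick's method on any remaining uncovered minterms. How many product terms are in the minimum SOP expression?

size-2^0 implicants → 0000(✓)  0001(✓)  0010(✓)  0100(✓)  0101(✓)  0110(✓)  0111(✓)  1010(✓)  1011(✓)  1100(✓)  1110(✓)  1111(✓)
size-2^1 implicants → -010(✓)  -100(✓)  -110(✓)  -111(✓)  0-00(✓)  0-01(✓)  0-10(✓)  00-0(✓)  000-(✓)  01-0(✓)  01-1(✓)  010-(✓)  011-(✓)  1-10(✓)  1-11(✓)  101-(✓)  11-0(✓)  111-(✓)
size-2^2 implicants → --10  -1-0  -11-  0--0  0-0-  01--  1-1-
Unchecked terms (primes): --10, -1-0, -11-, 0--0, 0-0-, 01--, 1-1-
Minterm coverage:
  m0 ⊆ 0--0,0-0-
  m1 ⊆ 0-0- [E]
  m2 ⊆ --10,0--0
  m4 ⊆ -1-0,0--0,0-0-,01--
  m5 ⊆ 0-0-,01--
  m6 ⊆ --10,-1-0,-11-,0--0,01--
  m7 ⊆ -11-,01--
  m10 ⊆ --10,1-1-
  m11 ⊆ 1-1- [E]
  m14 ⊆ --10,-1-0,-11-,1-1-
  m15 ⊆ -11-,1-1-
E = {0-0-, 1-1-}
Petrick residual → --10, -11-
Cover = cd' + bc + a'c' + ac  |cover|=4

4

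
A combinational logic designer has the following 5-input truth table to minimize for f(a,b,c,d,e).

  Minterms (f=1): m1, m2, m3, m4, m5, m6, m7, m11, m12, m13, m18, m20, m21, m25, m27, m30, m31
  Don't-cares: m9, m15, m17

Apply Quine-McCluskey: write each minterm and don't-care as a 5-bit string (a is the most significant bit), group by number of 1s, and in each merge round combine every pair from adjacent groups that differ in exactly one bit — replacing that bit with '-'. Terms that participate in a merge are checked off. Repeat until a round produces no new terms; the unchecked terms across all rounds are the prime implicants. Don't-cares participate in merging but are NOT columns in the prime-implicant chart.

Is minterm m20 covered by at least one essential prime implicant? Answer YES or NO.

[col 0] 00001*, 00010*, 00011*, 00100*, 00101*, 00110*, 00111*, 01001*, 01011*, 01100*, 01101*, 01111*, 10001*, 10010*, 10100*, 10101*, 11001*, 11011*, 11110*, 11111*
[col 1] -0001*, -0010, -0100*, -0101*, -1001*, -1011*, -1111*, 0-001*, 0-011*, 0-100*, 0-101*, 0-111*, 00-01*, 00-10*, 00-11*, 000-1*, 0001-*, 001-0*, 001-1*, 0010-*, 0011-*, 01-01*, 01-11*, 010-1*, 011-1*, 0110-*, 1-001*, 10-01*, 1010-*, 11-11*, 110-1*, 1111-
[col 2] --001, -0-01, -010-, -1-11, -10-1, 0--01*, 0--11*, 0-0-1*, 0-1-1*, 0-10-, 00--1*, 00-1-, 001--, 01--1*
[col 3] 0---1
Prime implicants: --001, -0-01, -0010, -010-, -1-11, -10-1, 0---1, 0-10-, 00-1-, 001--, 1111-
PI chart (minterm → PIs covering it):
  1 | --001,-0-01,0---1
  2 | -0010,00-1-
  3 | 0---1,00-1-
  4 | -010-,0-10-,001--
  5 | -0-01,-010-,0---1,0-10-,001--
  6 | 00-1-,001--
  7 | 0---1,00-1-,001--
  11 | -1-11,-10-1,0---1
  12 | 0-10-  (sole → essential)
  13 | 0---1,0-10-
  18 | -0010  (sole → essential)
  20 | -010-  (sole → essential)
  21 | -0-01,-010-
  25 | --001,-10-1
  27 | -1-11,-10-1
  30 | 1111-  (sole → essential)
  31 | -1-11,1111-
Essential prime implicants: -0010, -010-, 0-10-, 1111-

YES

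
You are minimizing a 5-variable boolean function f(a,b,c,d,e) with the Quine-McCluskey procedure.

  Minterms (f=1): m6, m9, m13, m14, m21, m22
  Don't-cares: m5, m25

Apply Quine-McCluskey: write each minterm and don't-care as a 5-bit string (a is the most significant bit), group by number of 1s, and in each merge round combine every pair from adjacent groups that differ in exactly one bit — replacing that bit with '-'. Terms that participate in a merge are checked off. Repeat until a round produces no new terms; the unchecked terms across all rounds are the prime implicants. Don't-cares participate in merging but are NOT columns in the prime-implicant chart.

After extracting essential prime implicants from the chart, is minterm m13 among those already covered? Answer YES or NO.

[col 0] 00101*, 00110*, 01001*, 01101*, 01110*, 10101*, 10110*, 11001*
[col 1] -0101, -0110, -1001, 0-101, 0-110, 01-01
Prime implicants: -0101, -0110, -1001, 0-101, 0-110, 01-01
PI chart (minterm → PIs covering it):
  6 | -0110,0-110
  9 | -1001,01-01
  13 | 0-101,01-01
  14 | 0-110  (sole → essential)
  21 | -0101  (sole → essential)
  22 | -0110  (sole → essential)
Essential prime implicants: -0101, -0110, 0-110

NO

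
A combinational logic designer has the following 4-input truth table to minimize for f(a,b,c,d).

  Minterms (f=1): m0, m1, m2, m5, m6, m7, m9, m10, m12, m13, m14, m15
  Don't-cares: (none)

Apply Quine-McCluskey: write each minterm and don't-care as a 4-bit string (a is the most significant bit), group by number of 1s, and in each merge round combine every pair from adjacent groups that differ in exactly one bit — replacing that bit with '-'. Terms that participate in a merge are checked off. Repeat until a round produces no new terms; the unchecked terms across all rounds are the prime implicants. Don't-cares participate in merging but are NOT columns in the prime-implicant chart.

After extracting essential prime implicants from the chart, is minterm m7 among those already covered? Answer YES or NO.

Round 0: 0000✓ 0001✓ 0010✓ 0101✓ 0110✓ 0111✓ 1001✓ 1010✓ 1100✓ 1101✓ 1110✓ 1111✓
Round 1: -001✓ -010✓ -101✓ -110✓ -111✓ 0-01✓ 0-10✓ 00-0 000- 01-1✓ 011-✓ 1-01✓ 1-10✓ 11-0✓ 11-1✓ 110-✓ 111-✓
Round 2: --01 --10 -1-1 -11- 11--
PIs = {--01, --10, -1-1, -11-, 00-0, 000-, 11--}
Coverage chart:
  m0: 00-0,000-
  m1: --01,000-
  m2: --10,00-0
  m5: --01,-1-1
  m6: --10,-11-
  m7: -1-1,-11-
  m9: --01 ←essential
  m10: --10 ←essential
  m12: 11-- ←essential
  m13: --01,-1-1,11--
  m14: --10,-11-,11--
  m15: -1-1,-11-,11--
Essential: --01, --10, 11--

NO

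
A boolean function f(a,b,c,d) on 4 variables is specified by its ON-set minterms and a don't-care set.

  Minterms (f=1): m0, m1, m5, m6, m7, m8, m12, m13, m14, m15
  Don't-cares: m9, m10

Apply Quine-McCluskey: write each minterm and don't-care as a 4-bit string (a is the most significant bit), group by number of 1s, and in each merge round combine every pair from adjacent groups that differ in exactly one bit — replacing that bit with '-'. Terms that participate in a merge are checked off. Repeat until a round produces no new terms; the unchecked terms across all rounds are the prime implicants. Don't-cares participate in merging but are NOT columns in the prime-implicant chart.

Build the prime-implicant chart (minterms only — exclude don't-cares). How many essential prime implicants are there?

size-2^0 implicants → 0000(✓)  0001(✓)  0101(✓)  0110(✓)  0111(✓)  1000(✓)  1001(✓)  1010(✓)  1100(✓)  1101(✓)  1110(✓)  1111(✓)
size-2^1 implicants → -000(✓)  -001(✓)  -101(✓)  -110(✓)  -111(✓)  0-01(✓)  000-(✓)  01-1(✓)  011-(✓)  1-00(✓)  1-01(✓)  1-10(✓)  10-0(✓)  100-(✓)  11-0(✓)  11-1(✓)  110-(✓)  111-(✓)
size-2^2 implicants → --01  -00-  -1-1  -11-  1--0  1-0-  11--
Unchecked terms (primes): --01, -00-, -1-1, -11-, 1--0, 1-0-, 11--
Minterm coverage:
  m0 ⊆ -00- [E]
  m1 ⊆ --01,-00-
  m5 ⊆ --01,-1-1
  m6 ⊆ -11- [E]
  m7 ⊆ -1-1,-11-
  m8 ⊆ -00-,1--0,1-0-
  m12 ⊆ 1--0,1-0-,11--
  m13 ⊆ --01,-1-1,1-0-,11--
  m14 ⊆ -11-,1--0,11--
  m15 ⊆ -1-1,-11-,11--
E = {-00-, -11-}

2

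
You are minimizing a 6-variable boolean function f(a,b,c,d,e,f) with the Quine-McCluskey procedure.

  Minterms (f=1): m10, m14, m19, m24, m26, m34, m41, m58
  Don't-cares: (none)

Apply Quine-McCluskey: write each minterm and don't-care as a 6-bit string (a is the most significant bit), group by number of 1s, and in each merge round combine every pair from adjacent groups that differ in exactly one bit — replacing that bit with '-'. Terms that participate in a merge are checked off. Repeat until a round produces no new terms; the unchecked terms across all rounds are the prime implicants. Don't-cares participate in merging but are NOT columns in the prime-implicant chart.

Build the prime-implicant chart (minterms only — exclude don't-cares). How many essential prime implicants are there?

6

[col 0] 001010*, 001110*, 010011, 011000*, 011010*, 100010, 101001, 111010*
[col 1] -11010, 0-1010, 001-10, 0110-0
Prime implicants: -11010, 0-1010, 001-10, 010011, 0110-0, 100010, 101001
PI chart (minterm → PIs covering it):
  10 | 0-1010,001-10
  14 | 001-10  (sole → essential)
  19 | 010011  (sole → essential)
  24 | 0110-0  (sole → essential)
  26 | -11010,0-1010,0110-0
  34 | 100010  (sole → essential)
  41 | 101001  (sole → essential)
  58 | -11010  (sole → essential)
Essential prime implicants: -11010, 001-10, 010011, 0110-0, 100010, 101001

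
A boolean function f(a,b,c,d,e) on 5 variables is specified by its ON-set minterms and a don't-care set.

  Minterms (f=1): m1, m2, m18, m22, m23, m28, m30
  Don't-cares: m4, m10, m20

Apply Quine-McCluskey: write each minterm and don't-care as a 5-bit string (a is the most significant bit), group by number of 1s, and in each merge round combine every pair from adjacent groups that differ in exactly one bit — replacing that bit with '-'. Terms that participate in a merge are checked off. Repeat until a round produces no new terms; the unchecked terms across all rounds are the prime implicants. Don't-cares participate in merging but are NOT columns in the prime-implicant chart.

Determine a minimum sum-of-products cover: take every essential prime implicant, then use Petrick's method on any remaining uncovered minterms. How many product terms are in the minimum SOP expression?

[col 0] 00001, 00010*, 00100*, 01010*, 10010*, 10100*, 10110*, 10111*, 11100*, 11110*
[col 1] -0010, -0100, 0-010, 1-100*, 1-110*, 10-10, 101-0*, 1011-, 111-0*
[col 2] 1-1-0
Prime implicants: -0010, -0100, 0-010, 00001, 1-1-0, 10-10, 1011-
PI chart (minterm → PIs covering it):
  1 | 00001  (sole → essential)
  2 | -0010,0-010
  18 | -0010,10-10
  22 | 1-1-0,10-10,1011-
  23 | 1011-  (sole → essential)
  28 | 1-1-0  (sole → essential)
  30 | 1-1-0  (sole → essential)
Essential prime implicants: 00001, 1-1-0, 1011-
Petrick residual → -0010
Minimum SOP uses 4 PIs: b'c'de' + a'b'c'd'e + ace' + ab'cd

4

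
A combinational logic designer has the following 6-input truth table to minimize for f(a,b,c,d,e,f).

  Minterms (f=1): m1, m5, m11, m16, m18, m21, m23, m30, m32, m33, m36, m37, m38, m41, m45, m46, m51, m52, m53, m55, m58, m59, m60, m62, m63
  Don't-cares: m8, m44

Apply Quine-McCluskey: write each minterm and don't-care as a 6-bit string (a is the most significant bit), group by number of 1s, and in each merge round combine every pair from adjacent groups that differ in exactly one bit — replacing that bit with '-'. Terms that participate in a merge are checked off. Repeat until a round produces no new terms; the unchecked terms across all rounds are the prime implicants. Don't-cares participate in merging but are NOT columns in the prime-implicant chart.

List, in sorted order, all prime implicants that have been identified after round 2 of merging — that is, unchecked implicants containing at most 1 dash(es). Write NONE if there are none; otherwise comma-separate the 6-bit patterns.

-11110, 001000, 001011, 0100-0

[col 0] 000001*, 000101*, 001000, 001011, 010000*, 010010*, 010101*, 010111*, 011110*, 100000*, 100001*, 100100*, 100101*, 100110*, 101001*, 101100*, 101101*, 101110*, 110011*, 110100*, 110101*, 110111*, 111010*, 111011*, 111100*, 111110*, 111111*
[col 1] -00001*, -00101*, -10101*, -10111*, -11110, 0-0101*, 000-01*, 0100-0, 0101-1*, 1-0100*, 1-0101*, 1-1100*, 1-1110*, 10-001*, 10-100*, 10-101*, 10-110*, 100-00*, 100-01*, 10000-*, 1001-0*, 10010-*, 101-01*, 1011-0*, 10110-*, 11-011*, 11-100*, 11-111*, 110-11*, 1101-1*, 11010-*, 111-10*, 111-11*, 11101-*, 1111-0*, 11111-*
[col 2] --0101, -00-01, -101-1, 1--100, 1-010-, 1-11-0, 10--01, 10-1-0, 10-10-, 100-0-, 11--11, 111-1-
Prime implicants: --0101, -00-01, -101-1, -11110, 001000, 001011, 0100-0, 1--100, 1-010-, 1-11-0, 10--01, 10-1-0, 10-10-, 100-0-, 11--11, 111-1-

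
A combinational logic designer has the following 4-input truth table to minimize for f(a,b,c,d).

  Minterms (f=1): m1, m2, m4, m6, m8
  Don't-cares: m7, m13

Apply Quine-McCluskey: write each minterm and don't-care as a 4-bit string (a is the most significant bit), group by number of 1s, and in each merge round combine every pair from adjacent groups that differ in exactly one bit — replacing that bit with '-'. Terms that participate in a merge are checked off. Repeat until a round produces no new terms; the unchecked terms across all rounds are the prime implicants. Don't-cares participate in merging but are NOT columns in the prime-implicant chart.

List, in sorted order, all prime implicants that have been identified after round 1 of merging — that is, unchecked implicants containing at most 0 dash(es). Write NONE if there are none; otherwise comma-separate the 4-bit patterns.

0001, 1000, 1101

size-2^0 implicants → 0001  0010(✓)  0100(✓)  0110(✓)  0111(✓)  1000  1101
size-2^1 implicants → 0-10  01-0  011-
Unchecked terms (primes): 0-10, 0001, 01-0, 011-, 1000, 1101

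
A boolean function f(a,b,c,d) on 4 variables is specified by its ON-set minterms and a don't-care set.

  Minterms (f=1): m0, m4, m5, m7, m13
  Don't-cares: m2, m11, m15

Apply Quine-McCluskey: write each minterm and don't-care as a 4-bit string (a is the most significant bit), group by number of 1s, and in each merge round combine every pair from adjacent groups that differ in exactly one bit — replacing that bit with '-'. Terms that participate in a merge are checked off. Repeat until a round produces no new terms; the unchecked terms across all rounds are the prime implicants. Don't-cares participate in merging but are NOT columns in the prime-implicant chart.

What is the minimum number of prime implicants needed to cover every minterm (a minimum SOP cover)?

Round 0: 0000✓ 0010✓ 0100✓ 0101✓ 0111✓ 1011✓ 1101✓ 1111✓
Round 1: -101✓ -111✓ 0-00 00-0 01-1✓ 010- 1-11 11-1✓
Round 2: -1-1
PIs = {-1-1, 0-00, 00-0, 010-, 1-11}
Coverage chart:
  m0: 0-00,00-0
  m4: 0-00,010-
  m5: -1-1,010-
  m7: -1-1 ←essential
  m13: -1-1 ←essential
Essential: -1-1
Petrick residual → 0-00
Min cover (2 terms): bd + a'c'd'

2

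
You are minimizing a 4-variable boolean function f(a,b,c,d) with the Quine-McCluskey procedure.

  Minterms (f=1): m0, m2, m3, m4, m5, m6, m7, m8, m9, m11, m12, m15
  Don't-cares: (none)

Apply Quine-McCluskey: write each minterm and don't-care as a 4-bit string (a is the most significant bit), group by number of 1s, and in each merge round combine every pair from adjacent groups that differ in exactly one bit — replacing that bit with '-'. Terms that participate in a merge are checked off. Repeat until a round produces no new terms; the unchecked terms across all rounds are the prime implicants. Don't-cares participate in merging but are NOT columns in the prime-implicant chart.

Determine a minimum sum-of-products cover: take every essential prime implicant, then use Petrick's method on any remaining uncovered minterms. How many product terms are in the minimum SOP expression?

[col 0] 0000*, 0010*, 0011*, 0100*, 0101*, 0110*, 0111*, 1000*, 1001*, 1011*, 1100*, 1111*
[col 1] -000*, -011*, -100*, -111*, 0-00*, 0-10*, 0-11*, 00-0*, 001-*, 01-0*, 01-1*, 010-*, 011-*, 1-00*, 1-11*, 10-1, 100-
[col 2] --00, --11, 0--0, 0-1-, 01--
Prime implicants: --00, --11, 0--0, 0-1-, 01--, 10-1, 100-
PI chart (minterm → PIs covering it):
  0 | --00,0--0
  2 | 0--0,0-1-
  3 | --11,0-1-
  4 | --00,0--0,01--
  5 | 01--  (sole → essential)
  6 | 0--0,0-1-,01--
  7 | --11,0-1-,01--
  8 | --00,100-
  9 | 10-1,100-
  11 | --11,10-1
  12 | --00  (sole → essential)
  15 | --11  (sole → essential)
Essential prime implicants: --00, --11, 01--
Petrick residual → 0--0, 10-1
Minimum SOP uses 5 PIs: c'd' + cd + a'd' + a'b + ab'd

5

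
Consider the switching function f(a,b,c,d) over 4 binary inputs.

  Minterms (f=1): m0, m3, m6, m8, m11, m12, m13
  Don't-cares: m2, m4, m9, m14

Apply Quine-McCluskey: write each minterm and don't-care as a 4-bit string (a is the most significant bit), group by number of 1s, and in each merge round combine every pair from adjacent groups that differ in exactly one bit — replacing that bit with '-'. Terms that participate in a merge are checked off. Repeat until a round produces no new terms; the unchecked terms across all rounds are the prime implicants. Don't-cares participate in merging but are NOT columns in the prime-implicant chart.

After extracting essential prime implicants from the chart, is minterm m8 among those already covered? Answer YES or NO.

YES

[col 0] 0000*, 0010*, 0011*, 0100*, 0110*, 1000*, 1001*, 1011*, 1100*, 1101*, 1110*
[col 1] -000*, -011, -100*, -110*, 0-00*, 0-10*, 00-0*, 001-, 01-0*, 1-00*, 1-01*, 10-1, 100-*, 11-0*, 110-*
[col 2] --00, -1-0, 0--0, 1-0-
Prime implicants: --00, -011, -1-0, 0--0, 001-, 1-0-, 10-1
PI chart (minterm → PIs covering it):
  0 | --00,0--0
  3 | -011,001-
  6 | -1-0,0--0
  8 | --00,1-0-
  11 | -011,10-1
  12 | --00,-1-0,1-0-
  13 | 1-0-  (sole → essential)
Essential prime implicants: 1-0-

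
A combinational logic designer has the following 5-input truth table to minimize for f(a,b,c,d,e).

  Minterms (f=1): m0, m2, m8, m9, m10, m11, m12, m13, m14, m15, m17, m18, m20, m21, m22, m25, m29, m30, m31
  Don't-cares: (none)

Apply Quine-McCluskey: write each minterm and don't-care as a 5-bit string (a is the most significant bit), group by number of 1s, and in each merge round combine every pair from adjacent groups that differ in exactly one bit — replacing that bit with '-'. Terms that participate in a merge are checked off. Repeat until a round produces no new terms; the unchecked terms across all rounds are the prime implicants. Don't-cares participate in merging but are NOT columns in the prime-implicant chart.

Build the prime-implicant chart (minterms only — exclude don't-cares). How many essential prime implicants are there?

size-2^0 implicants → 00000(✓)  00010(✓)  01000(✓)  01001(✓)  01010(✓)  01011(✓)  01100(✓)  01101(✓)  01110(✓)  01111(✓)  10001(✓)  10010(✓)  10100(✓)  10101(✓)  10110(✓)  11001(✓)  11101(✓)  11110(✓)  11111(✓)
size-2^1 implicants → -0010  -1001(✓)  -1101(✓)  -1110(✓)  -1111(✓)  0-000(✓)  0-010(✓)  000-0(✓)  01-00(✓)  01-01(✓)  01-10(✓)  01-11(✓)  010-0(✓)  010-1(✓)  0100-(✓)  0101-(✓)  011-0(✓)  011-1(✓)  0110-(✓)  0111-(✓)  1-001(✓)  1-101(✓)  1-110  10-01(✓)  10-10  101-0  1010-  11-01(✓)  111-1(✓)  1111-(✓)
size-2^2 implicants → -1-01  -11-1  -111-  0-0-0  01--0(✓)  01--1(✓)  01-0-(✓)  01-1-(✓)  010--(✓)  011--(✓)  1--01
size-2^3 implicants → 01---
Unchecked terms (primes): -0010, -1-01, -11-1, -111-, 0-0-0, 01---, 1--01, 1-110, 10-10, 101-0, 1010-
Minterm coverage:
  m0 ⊆ 0-0-0 [E]
  m2 ⊆ -0010,0-0-0
  m8 ⊆ 0-0-0,01---
  m9 ⊆ -1-01,01---
  m10 ⊆ 0-0-0,01---
  m11 ⊆ 01--- [E]
  m12 ⊆ 01--- [E]
  m13 ⊆ -1-01,-11-1,01---
  m14 ⊆ -111-,01---
  m15 ⊆ -11-1,-111-,01---
  m17 ⊆ 1--01 [E]
  m18 ⊆ -0010,10-10
  m20 ⊆ 101-0,1010-
  m21 ⊆ 1--01,1010-
  m22 ⊆ 1-110,10-10,101-0
  m25 ⊆ -1-01,1--01
  m29 ⊆ -1-01,-11-1,1--01
  m30 ⊆ -111-,1-110
  m31 ⊆ -11-1,-111-
E = {0-0-0, 01---, 1--01}

3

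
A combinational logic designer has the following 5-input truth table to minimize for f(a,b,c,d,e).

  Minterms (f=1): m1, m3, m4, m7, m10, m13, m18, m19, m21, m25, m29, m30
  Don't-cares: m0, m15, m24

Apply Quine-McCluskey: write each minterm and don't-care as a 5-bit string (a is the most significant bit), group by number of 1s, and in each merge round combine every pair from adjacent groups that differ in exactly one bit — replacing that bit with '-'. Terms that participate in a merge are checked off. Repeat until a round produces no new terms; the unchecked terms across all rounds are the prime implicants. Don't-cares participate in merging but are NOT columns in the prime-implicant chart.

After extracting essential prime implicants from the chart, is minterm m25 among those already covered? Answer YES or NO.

NO

[col 0] 00000*, 00001*, 00011*, 00100*, 00111*, 01010, 01101*, 01111*, 10010*, 10011*, 10101*, 11000*, 11001*, 11101*, 11110
[col 1] -0011, -1101, 0-111, 00-00, 00-11, 000-1, 0000-, 011-1, 1-101, 1001-, 11-01, 1100-
Prime implicants: -0011, -1101, 0-111, 00-00, 00-11, 000-1, 0000-, 01010, 011-1, 1-101, 1001-, 11-01, 1100-, 11110
PI chart (minterm → PIs covering it):
  1 | 000-1,0000-
  3 | -0011,00-11,000-1
  4 | 00-00  (sole → essential)
  7 | 0-111,00-11
  10 | 01010  (sole → essential)
  13 | -1101,011-1
  18 | 1001-  (sole → essential)
  19 | -0011,1001-
  21 | 1-101  (sole → essential)
  25 | 11-01,1100-
  29 | -1101,1-101,11-01
  30 | 11110  (sole → essential)
Essential prime implicants: 00-00, 01010, 1-101, 1001-, 11110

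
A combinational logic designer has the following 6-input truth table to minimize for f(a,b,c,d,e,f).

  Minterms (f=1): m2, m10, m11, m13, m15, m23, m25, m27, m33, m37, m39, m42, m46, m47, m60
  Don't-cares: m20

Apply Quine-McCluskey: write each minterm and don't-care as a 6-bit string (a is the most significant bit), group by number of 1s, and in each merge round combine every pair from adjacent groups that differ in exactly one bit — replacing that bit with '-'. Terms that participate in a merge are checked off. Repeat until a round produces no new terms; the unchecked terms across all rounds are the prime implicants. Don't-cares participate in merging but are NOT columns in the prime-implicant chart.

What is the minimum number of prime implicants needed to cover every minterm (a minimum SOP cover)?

9

Round 0: 000010✓ 001010✓ 001011✓ 001101✓ 001111✓ 010100 010111 011001✓ 011011✓ 100001✓ 100101✓ 100111✓ 101010✓ 101110✓ 101111✓ 111100
Round 1: -01010 -01111 0-1011 00-010 001-11 00101- 0011-1 0110-1 10-111 100-01 1001-1 101-10 10111-
PIs = {-01010, -01111, 0-1011, 00-010, 001-11, 00101-, 0011-1, 010100, 010111, 0110-1, 10-111, 100-01, 1001-1, 101-10, 10111-, 111100}
Coverage chart:
  m2: 00-010 ←essential
  m10: -01010,00-010,00101-
  m11: 0-1011,001-11,00101-
  m13: 0011-1 ←essential
  m15: -01111,001-11,0011-1
  m23: 010111 ←essential
  m25: 0110-1 ←essential
  m27: 0-1011,0110-1
  m33: 100-01 ←essential
  m37: 100-01,1001-1
  m39: 10-111,1001-1
  m42: -01010,101-10
  m46: 101-10,10111-
  m47: -01111,10-111,10111-
  m60: 111100 ←essential
Essential: 00-010, 0011-1, 010111, 0110-1, 100-01, 111100
Petrick residual → 0-1011, 10-111, 101-10
Min cover (9 terms): a'cd'ef + a'b'd'ef' + a'b'cdf + a'bc'def + a'bcd'f + ab'def + ab'c'e'f + ab'cef' + abcde'f'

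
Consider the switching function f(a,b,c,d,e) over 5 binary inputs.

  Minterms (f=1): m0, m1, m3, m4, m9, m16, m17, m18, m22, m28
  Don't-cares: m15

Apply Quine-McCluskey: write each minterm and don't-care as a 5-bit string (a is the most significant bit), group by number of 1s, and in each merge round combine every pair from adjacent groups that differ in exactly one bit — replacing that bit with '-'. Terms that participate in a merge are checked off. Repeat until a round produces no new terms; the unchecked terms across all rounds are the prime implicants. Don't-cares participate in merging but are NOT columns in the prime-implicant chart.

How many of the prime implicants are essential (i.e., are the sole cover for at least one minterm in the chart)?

Round 0: 00000✓ 00001✓ 00011✓ 00100✓ 01001✓ 01111 10000✓ 10001✓ 10010✓ 10110✓ 11100
Round 1: -0000✓ -0001✓ 0-001 00-00 000-1 0000-✓ 10-10 100-0 1000-✓
Round 2: -000-
PIs = {-000-, 0-001, 00-00, 000-1, 01111, 10-10, 100-0, 11100}
Coverage chart:
  m0: -000-,00-00
  m1: -000-,0-001,000-1
  m3: 000-1 ←essential
  m4: 00-00 ←essential
  m9: 0-001 ←essential
  m16: -000-,100-0
  m17: -000- ←essential
  m18: 10-10,100-0
  m22: 10-10 ←essential
  m28: 11100 ←essential
Essential: -000-, 0-001, 00-00, 000-1, 10-10, 11100

6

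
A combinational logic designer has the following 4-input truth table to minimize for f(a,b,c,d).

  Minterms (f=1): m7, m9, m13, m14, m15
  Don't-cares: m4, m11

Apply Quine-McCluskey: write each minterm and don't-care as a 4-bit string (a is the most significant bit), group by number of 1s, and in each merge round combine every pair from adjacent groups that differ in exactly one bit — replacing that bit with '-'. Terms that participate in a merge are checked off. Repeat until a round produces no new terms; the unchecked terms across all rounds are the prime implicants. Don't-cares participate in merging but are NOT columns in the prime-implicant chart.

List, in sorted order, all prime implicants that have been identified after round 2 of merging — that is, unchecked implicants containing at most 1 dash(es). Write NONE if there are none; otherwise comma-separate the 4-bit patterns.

-111, 0100, 111-

[col 0] 0100, 0111*, 1001*, 1011*, 1101*, 1110*, 1111*
[col 1] -111, 1-01*, 1-11*, 10-1*, 11-1*, 111-
[col 2] 1--1
Prime implicants: -111, 0100, 1--1, 111-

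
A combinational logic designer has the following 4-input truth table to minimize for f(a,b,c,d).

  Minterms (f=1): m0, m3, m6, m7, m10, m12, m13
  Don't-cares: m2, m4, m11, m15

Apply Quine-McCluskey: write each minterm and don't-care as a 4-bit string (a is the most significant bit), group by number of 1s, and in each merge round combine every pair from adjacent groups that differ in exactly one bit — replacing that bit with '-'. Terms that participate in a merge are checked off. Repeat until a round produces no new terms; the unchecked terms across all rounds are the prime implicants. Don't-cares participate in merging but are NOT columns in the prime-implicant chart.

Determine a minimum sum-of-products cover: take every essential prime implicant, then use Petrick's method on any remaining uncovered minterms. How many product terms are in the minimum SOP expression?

Round 0: 0000✓ 0010✓ 0011✓ 0100✓ 0110✓ 0111✓ 1010✓ 1011✓ 1100✓ 1101✓ 1111✓
Round 1: -010✓ -011✓ -100 -111✓ 0-00✓ 0-10✓ 0-11✓ 00-0✓ 001-✓ 01-0✓ 011-✓ 1-11✓ 101-✓ 11-1 110-
Round 2: --11 -01- 0--0 0-1-
PIs = {--11, -01-, -100, 0--0, 0-1-, 11-1, 110-}
Coverage chart:
  m0: 0--0 ←essential
  m3: --11,-01-,0-1-
  m6: 0--0,0-1-
  m7: --11,0-1-
  m10: -01- ←essential
  m12: -100,110-
  m13: 11-1,110-
Essential: -01-, 0--0
Petrick residual → --11, 110-
Min cover (4 terms): cd + b'c + a'd' + abc'

4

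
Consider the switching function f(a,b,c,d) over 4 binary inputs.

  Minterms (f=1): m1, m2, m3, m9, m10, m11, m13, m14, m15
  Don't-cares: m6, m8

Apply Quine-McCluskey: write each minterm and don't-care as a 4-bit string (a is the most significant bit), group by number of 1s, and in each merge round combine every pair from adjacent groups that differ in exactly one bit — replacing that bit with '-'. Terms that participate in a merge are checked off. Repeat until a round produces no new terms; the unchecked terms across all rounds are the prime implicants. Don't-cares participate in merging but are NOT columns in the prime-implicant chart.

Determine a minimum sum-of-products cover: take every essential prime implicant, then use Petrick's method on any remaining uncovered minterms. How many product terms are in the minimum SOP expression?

3

Round 0: 0001✓ 0010✓ 0011✓ 0110✓ 1000✓ 1001✓ 1010✓ 1011✓ 1101✓ 1110✓ 1111✓
Round 1: -001✓ -010✓ -011✓ -110✓ 0-10✓ 00-1✓ 001-✓ 1-01✓ 1-10✓ 1-11✓ 10-0✓ 10-1✓ 100-✓ 101-✓ 11-1✓ 111-✓
Round 2: --10 -0-1 -01- 1--1 1-1- 10--
PIs = {--10, -0-1, -01-, 1--1, 1-1-, 10--}
Coverage chart:
  m1: -0-1 ←essential
  m2: --10,-01-
  m3: -0-1,-01-
  m9: -0-1,1--1,10--
  m10: --10,-01-,1-1-,10--
  m11: -0-1,-01-,1--1,1-1-,10--
  m13: 1--1 ←essential
  m14: --10,1-1-
  m15: 1--1,1-1-
Essential: -0-1, 1--1
Petrick residual → --10
Min cover (3 terms): cd' + b'd + ad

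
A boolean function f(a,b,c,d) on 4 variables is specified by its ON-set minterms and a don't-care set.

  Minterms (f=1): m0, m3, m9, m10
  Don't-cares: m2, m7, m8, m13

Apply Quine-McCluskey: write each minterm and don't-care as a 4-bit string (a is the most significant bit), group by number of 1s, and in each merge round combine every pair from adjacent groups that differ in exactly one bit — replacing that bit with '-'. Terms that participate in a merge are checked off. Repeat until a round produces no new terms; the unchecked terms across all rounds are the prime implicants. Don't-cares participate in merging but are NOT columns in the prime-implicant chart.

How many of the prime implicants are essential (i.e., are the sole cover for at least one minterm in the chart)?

1

Round 0: 0000✓ 0010✓ 0011✓ 0111✓ 1000✓ 1001✓ 1010✓ 1101✓
Round 1: -000✓ -010✓ 0-11 00-0✓ 001- 1-01 10-0✓ 100-
Round 2: -0-0
PIs = {-0-0, 0-11, 001-, 1-01, 100-}
Coverage chart:
  m0: -0-0 ←essential
  m3: 0-11,001-
  m9: 1-01,100-
  m10: -0-0 ←essential
Essential: -0-0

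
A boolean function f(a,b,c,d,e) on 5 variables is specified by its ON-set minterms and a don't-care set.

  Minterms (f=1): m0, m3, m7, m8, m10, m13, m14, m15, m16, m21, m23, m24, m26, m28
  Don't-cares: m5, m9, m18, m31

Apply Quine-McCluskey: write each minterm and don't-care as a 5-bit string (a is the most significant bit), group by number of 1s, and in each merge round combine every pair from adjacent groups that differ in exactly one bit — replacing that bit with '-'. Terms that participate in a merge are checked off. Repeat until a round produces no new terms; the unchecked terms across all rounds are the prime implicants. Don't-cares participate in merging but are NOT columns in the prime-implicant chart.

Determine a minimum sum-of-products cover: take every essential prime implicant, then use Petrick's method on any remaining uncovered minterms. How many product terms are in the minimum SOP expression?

size-2^0 implicants → 00000(✓)  00011(✓)  00101(✓)  00111(✓)  01000(✓)  01001(✓)  01010(✓)  01101(✓)  01110(✓)  01111(✓)  10000(✓)  10010(✓)  10101(✓)  10111(✓)  11000(✓)  11010(✓)  11100(✓)  11111(✓)
size-2^1 implicants → -0000(✓)  -0101(✓)  -0111(✓)  -1000(✓)  -1010(✓)  -1111(✓)  0-000(✓)  0-101(✓)  0-111(✓)  00-11  001-1(✓)  01-01  01-10  010-0(✓)  0100-  011-1(✓)  0111-  1-000(✓)  1-010(✓)  1-111(✓)  100-0(✓)  101-1(✓)  11-00  110-0(✓)
size-2^2 implicants → --000  --111  -01-1  -10-0  0-1-1  1-0-0
Unchecked terms (primes): --000, --111, -01-1, -10-0, 0-1-1, 00-11, 01-01, 01-10, 0100-, 0111-, 1-0-0, 11-00
Minterm coverage:
  m0 ⊆ --000 [E]
  m3 ⊆ 00-11 [E]
  m7 ⊆ --111,-01-1,0-1-1,00-11
  m8 ⊆ --000,-10-0,0100-
  m10 ⊆ -10-0,01-10
  m13 ⊆ 0-1-1,01-01
  m14 ⊆ 01-10,0111-
  m15 ⊆ --111,0-1-1,0111-
  m16 ⊆ --000,1-0-0
  m21 ⊆ -01-1 [E]
  m23 ⊆ --111,-01-1
  m24 ⊆ --000,-10-0,1-0-0,11-00
  m26 ⊆ -10-0,1-0-0
  m28 ⊆ 11-00 [E]
E = {--000, -01-1, 00-11, 11-00}
Petrick residual → -10-0, 0-1-1, 01-10
Cover = c'd'e' + b'ce + bc'e' + a'ce + a'b'de + a'bde' + abd'e'  |cover|=7

7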